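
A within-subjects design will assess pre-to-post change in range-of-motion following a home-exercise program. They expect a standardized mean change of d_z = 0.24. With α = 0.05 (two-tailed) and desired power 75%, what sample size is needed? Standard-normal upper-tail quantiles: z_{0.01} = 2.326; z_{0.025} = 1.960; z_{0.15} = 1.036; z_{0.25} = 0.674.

n = 121 pairs

For a paired (one-sample on differences) test: n = ((z_{α/2} + z_β) / d)².
z_{α/2} + z_β = 1.960 + 0.674 = 2.634.
n = (2.634 / 0.24)² = 10.975² = 120.45.
Round up.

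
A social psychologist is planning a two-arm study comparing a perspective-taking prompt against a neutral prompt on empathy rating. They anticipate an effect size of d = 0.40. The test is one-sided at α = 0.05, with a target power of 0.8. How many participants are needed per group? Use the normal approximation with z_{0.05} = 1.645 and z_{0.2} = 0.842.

n = 78 per group

For two independent groups with equal n: n = 2·((z_{α} + z_β) / d)².
z_{α} + z_β = 1.645 + 0.842 = 2.487.
n = 2 × (2.487 / 0.40)² = 2 × 6.218² = 2 × 38.66 = 77.3.
Round up to the next whole participant.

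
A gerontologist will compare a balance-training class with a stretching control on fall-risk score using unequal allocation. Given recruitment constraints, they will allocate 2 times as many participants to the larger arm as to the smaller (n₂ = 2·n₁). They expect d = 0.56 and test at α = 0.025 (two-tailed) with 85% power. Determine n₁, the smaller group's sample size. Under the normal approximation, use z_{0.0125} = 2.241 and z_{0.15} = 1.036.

With allocation ratio k = n₂/n₁ = 2, Var(x̄₁−x̄₂) = σ²(1/n₁ + 1/(k·n₁)) = σ²·(k+1)/(k·n₁).
So n₁ = (1 + 1/k)·((z_{α/2} + z_β)/d)² = 1.500 × (3.277/0.56)².
n₁ = 1.500 × 34.24 = 51.4.
Round up: n₁ = 52, giving n₂ = 2 × 52 = 104.

n₁ = 52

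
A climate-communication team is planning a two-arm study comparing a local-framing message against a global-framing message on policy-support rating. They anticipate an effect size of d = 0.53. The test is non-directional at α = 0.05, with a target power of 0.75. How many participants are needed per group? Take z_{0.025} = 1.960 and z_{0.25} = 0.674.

For two independent groups with equal n: n = 2·((z_{α/2} + z_β) / d)².
z_{α/2} + z_β = 1.960 + 0.674 = 2.634.
n = 2 × (2.634 / 0.53)² = 2 × 4.970² = 2 × 24.70 = 49.4.
Round up to the next whole participant.

n = 50 per group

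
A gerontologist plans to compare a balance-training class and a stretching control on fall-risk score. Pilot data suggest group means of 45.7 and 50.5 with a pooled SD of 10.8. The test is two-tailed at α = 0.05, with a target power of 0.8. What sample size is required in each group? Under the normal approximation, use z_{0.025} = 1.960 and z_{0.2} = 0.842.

Cohen's d = |M₁ − M₂| / SD_pooled = |45.7 − 50.5| / 10.8 = 4.8 / 10.8 = 0.444.
For two independent groups with equal n: n = 2·((z_{α/2} + z_β) / d)².
z_{α/2} + z_β = 1.960 + 0.842 = 2.802.
n = 2 × (2.802 / 0.444)² = 2 × 6.311² = 2 × 39.83 = 79.7.
Round up to the next whole participant.

n = 80 per group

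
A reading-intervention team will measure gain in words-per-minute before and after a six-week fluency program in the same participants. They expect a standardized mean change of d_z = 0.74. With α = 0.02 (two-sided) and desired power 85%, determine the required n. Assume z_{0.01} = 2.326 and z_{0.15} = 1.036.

n = 21 pairs

For a paired (one-sample on differences) test: n = ((z_{α/2} + z_β) / d)².
z_{α/2} + z_β = 2.326 + 1.036 = 3.362.
n = (3.362 / 0.74)² = 4.543² = 20.64.
Round up.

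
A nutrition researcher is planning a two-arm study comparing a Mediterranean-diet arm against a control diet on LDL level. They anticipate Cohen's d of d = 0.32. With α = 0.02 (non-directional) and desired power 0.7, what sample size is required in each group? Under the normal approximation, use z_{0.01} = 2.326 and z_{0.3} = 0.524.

n = 159 per group

For two independent groups with equal n: n = 2·((z_{α/2} + z_β) / d)².
z_{α/2} + z_β = 2.326 + 0.524 = 2.850.
n = 2 × (2.850 / 0.32)² = 2 × 8.906² = 2 × 79.32 = 158.6.
Round up to the next whole participant.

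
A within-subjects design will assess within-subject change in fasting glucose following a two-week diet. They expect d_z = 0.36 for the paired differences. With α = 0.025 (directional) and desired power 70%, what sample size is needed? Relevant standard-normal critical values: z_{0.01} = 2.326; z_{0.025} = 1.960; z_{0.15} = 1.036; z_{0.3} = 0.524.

For a paired (one-sample on differences) test: n = ((z_{α} + z_β) / d)².
z_{α} + z_β = 1.960 + 0.524 = 2.484.
n = (2.484 / 0.36)² = 6.900² = 47.61.
Round up.

n = 48 pairs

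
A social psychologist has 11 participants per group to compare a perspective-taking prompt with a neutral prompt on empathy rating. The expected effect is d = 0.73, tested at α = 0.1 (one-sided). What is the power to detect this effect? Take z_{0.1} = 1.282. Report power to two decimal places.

power ≈ 0.67

For two equal groups, power = Φ(d·√(n/2) − z_{α}).
d·√(n/2) = 0.73 × √(11/2) = 0.73 × 2.345 = 1.712.
z_β = 1.712 − 1.282 = 0.430.
Power = Φ(0.430) = 0.666.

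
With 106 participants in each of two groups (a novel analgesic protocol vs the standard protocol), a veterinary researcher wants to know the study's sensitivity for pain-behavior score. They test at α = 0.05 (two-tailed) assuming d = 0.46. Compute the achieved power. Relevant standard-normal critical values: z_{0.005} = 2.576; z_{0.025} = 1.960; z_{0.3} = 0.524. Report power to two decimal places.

For two equal groups, power = Φ(d·√(n/2) − z_{α/2}).
d·√(n/2) = 0.46 × √(106/2) = 0.46 × 7.280 = 3.349.
z_β = 3.349 − 1.960 = 1.389.
Power = Φ(1.389) = 0.918.

power ≈ 0.92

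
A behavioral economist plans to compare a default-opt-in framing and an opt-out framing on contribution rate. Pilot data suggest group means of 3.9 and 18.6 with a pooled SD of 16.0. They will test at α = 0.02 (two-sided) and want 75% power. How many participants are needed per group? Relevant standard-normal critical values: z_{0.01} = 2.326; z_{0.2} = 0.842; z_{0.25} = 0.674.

Cohen's d = |M₁ − M₂| / SD_pooled = |3.9 − 18.6| / 16.0 = 14.7 / 16.0 = 0.919.
For two independent groups with equal n: n = 2·((z_{α/2} + z_β) / d)².
z_{α/2} + z_β = 2.326 + 0.674 = 3.000.
n = 2 × (3.000 / 0.919)² = 2 × 3.264² = 2 × 10.66 = 21.3.
Round up to the next whole participant.

n = 22 per group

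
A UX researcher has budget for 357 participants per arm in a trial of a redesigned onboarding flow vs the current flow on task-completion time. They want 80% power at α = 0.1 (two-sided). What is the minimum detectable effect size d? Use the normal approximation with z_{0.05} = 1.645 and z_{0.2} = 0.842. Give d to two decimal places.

d_min ≈ 0.19

For two independent groups of n = 357 each: d_min = (z_{α/2} + z_β)·√(2/n).
z-sum = 1.645 + 0.842 = 2.487.
d_min = 2.487 × √(2/357) = 2.487 × 0.0748 = 0.186.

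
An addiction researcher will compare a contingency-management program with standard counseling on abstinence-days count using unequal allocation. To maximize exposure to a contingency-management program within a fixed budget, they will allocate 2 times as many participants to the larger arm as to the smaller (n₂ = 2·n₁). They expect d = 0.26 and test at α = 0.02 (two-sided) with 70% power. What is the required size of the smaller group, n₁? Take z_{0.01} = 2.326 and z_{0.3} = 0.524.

With allocation ratio k = n₂/n₁ = 2, Var(x̄₁−x̄₂) = σ²(1/n₁ + 1/(k·n₁)) = σ²·(k+1)/(k·n₁).
So n₁ = (1 + 1/k)·((z_{α/2} + z_β)/d)² = 1.500 × (2.850/0.26)².
n₁ = 1.500 × 120.16 = 180.2.
Round up: n₁ = 181, giving n₂ = 2 × 181 = 362.

n₁ = 181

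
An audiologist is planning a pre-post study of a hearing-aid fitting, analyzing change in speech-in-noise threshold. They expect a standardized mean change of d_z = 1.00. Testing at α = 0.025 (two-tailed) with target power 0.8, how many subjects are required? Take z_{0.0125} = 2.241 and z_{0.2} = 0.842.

For a paired (one-sample on differences) test: n = ((z_{α/2} + z_β) / d)².
z_{α/2} + z_β = 2.241 + 0.842 = 3.083.
n = (3.083 / 1.00)² = 3.083² = 9.50.
Round up.

n = 10 pairs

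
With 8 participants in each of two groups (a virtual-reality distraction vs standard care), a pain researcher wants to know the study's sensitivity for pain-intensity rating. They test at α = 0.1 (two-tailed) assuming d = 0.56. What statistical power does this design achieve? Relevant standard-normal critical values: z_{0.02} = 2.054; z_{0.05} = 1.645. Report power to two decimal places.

power ≈ 0.30

For two equal groups, power = Φ(d·√(n/2) − z_{α/2}).
d·√(n/2) = 0.56 × √(8/2) = 0.56 × 2.000 = 1.120.
z_β = 1.120 − 1.645 = -0.525.
Power = Φ(-0.525) = 0.300.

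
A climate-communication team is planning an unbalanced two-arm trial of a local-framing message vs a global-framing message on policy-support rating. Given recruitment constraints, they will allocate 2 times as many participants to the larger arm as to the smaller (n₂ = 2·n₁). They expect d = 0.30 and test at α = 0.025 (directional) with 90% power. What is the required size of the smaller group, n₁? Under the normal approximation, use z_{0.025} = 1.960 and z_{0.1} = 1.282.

With allocation ratio k = n₂/n₁ = 2, Var(x̄₁−x̄₂) = σ²(1/n₁ + 1/(k·n₁)) = σ²·(k+1)/(k·n₁).
So n₁ = (1 + 1/k)·((z_{α} + z_β)/d)² = 1.500 × (3.242/0.30)².
n₁ = 1.500 × 116.78 = 175.2.
Round up: n₁ = 176, giving n₂ = 2 × 176 = 352.

n₁ = 176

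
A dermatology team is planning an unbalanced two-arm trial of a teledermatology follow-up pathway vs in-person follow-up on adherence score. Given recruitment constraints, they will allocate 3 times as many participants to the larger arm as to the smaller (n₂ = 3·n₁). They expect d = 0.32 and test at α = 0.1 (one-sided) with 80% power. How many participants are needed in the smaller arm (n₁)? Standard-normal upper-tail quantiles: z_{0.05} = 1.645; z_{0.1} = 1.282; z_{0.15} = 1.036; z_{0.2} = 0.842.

n₁ = 59

With allocation ratio k = n₂/n₁ = 3, Var(x̄₁−x̄₂) = σ²(1/n₁ + 1/(k·n₁)) = σ²·(k+1)/(k·n₁).
So n₁ = (1 + 1/k)·((z_{α} + z_β)/d)² = 1.333 × (2.124/0.32)².
n₁ = 1.333 × 44.06 = 58.7.
Round up: n₁ = 59, giving n₂ = 3 × 59 = 177.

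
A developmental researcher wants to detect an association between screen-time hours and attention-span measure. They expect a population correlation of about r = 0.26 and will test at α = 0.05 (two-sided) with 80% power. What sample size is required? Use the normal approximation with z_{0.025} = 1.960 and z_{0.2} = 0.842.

n = 114

Fisher's z: C = ½·ln((1+r)/(1−r)) = ½·ln(1.7027) = 0.2661.
n = ((z_{α/2} + z_β)/C)² + 3.
(1.960 + 0.842) / 0.2661 = 2.802 / 0.2661 = 10.530.
n = 10.530² + 3 = 110.88 + 3 = 113.9.
Round up.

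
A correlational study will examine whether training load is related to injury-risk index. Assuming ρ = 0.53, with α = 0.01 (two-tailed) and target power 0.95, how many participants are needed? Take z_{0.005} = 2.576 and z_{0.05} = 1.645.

Fisher's z: C = ½·ln((1+r)/(1−r)) = ½·ln(3.2553) = 0.5901.
n = ((z_{α/2} + z_β)/C)² + 3.
(2.576 + 1.645) / 0.5901 = 4.221 / 0.5901 = 7.153.
n = 7.153² + 3 = 51.17 + 3 = 54.2.
Round up.

n = 55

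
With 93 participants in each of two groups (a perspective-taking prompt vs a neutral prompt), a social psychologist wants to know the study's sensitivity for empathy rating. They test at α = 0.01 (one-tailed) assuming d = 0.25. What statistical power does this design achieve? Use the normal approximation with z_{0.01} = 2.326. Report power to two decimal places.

For two equal groups, power = Φ(d·√(n/2) − z_{α}).
d·√(n/2) = 0.25 × √(93/2) = 0.25 × 6.819 = 1.705.
z_β = 1.705 − 2.326 = -0.621.
Power = Φ(-0.621) = 0.267.

power ≈ 0.27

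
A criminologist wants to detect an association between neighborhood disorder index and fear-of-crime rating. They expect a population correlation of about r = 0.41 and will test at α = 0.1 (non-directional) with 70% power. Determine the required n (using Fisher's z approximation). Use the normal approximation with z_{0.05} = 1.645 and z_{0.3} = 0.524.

n = 28

Fisher's z: C = ½·ln((1+r)/(1−r)) = ½·ln(2.3898) = 0.4356.
n = ((z_{α/2} + z_β)/C)² + 3.
(1.645 + 0.524) / 0.4356 = 2.169 / 0.4356 = 4.979.
n = 4.979² + 3 = 24.79 + 3 = 27.8.
Round up.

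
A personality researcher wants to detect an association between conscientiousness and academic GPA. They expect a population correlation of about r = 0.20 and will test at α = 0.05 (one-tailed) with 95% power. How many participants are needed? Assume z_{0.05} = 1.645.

n = 267

Fisher's z: C = ½·ln((1+r)/(1−r)) = ½·ln(1.5000) = 0.2027.
n = ((z_{α} + z_β)/C)² + 3.
(1.645 + 1.645) / 0.2027 = 3.290 / 0.2027 = 16.231.
n = 16.231² + 3 = 263.44 + 3 = 266.4.
Round up.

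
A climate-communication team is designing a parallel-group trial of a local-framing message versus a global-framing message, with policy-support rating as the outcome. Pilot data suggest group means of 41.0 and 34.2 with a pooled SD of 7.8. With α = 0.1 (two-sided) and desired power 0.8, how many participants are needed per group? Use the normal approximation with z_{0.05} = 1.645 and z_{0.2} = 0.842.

Cohen's d = |M₁ − M₂| / SD_pooled = |41.0 − 34.2| / 7.8 = 6.8 / 7.8 = 0.872.
For two independent groups with equal n: n = 2·((z_{α/2} + z_β) / d)².
z_{α/2} + z_β = 1.645 + 0.842 = 2.487.
n = 2 × (2.487 / 0.872)² = 2 × 2.852² = 2 × 8.13 = 16.3.
Round up to the next whole participant.

n = 17 per group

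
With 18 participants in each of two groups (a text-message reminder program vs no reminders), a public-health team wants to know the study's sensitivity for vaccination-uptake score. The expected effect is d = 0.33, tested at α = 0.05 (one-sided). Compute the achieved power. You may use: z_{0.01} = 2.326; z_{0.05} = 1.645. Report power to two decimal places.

For two equal groups, power = Φ(d·√(n/2) − z_{α}).
d·√(n/2) = 0.33 × √(18/2) = 0.33 × 3.000 = 0.990.
z_β = 0.990 − 1.645 = -0.655.
Power = Φ(-0.655) = 0.256.

power ≈ 0.26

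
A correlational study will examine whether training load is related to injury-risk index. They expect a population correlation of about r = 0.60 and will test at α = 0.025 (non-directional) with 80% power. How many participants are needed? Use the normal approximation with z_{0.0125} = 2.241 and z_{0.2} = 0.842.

n = 23

Fisher's z: C = ½·ln((1+r)/(1−r)) = ½·ln(4.0000) = 0.6931.
n = ((z_{α/2} + z_β)/C)² + 3.
(2.241 + 0.842) / 0.6931 = 3.083 / 0.6931 = 4.448.
n = 4.448² + 3 = 19.79 + 3 = 22.8.
Round up.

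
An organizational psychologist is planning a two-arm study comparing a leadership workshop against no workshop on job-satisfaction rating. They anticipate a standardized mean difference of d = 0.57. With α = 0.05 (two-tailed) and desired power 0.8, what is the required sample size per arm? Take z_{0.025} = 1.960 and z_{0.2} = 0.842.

For two independent groups with equal n: n = 2·((z_{α/2} + z_β) / d)².
z_{α/2} + z_β = 1.960 + 0.842 = 2.802.
n = 2 × (2.802 / 0.57)² = 2 × 4.916² = 2 × 24.16 = 48.3.
Round up to the next whole participant.

n = 49 per group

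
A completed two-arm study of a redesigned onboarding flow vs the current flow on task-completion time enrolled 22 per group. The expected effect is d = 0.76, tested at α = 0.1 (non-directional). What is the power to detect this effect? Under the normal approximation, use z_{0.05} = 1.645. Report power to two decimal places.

For two equal groups, power = Φ(d·√(n/2) − z_{α/2}).
d·√(n/2) = 0.76 × √(22/2) = 0.76 × 3.317 = 2.521.
z_β = 2.521 − 1.645 = 0.876.
Power = Φ(0.876) = 0.809.

power ≈ 0.81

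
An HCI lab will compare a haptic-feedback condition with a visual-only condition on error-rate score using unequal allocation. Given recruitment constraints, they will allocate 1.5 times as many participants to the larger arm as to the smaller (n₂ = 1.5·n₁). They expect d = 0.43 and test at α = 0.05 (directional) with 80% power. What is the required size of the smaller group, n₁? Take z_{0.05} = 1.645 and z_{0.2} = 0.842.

With allocation ratio k = n₂/n₁ = 1.5, Var(x̄₁−x̄₂) = σ²(1/n₁ + 1/(k·n₁)) = σ²·(k+1)/(k·n₁).
So n₁ = (1 + 1/k)·((z_{α} + z_β)/d)² = 1.667 × (2.487/0.43)².
n₁ = 1.667 × 33.45 = 55.8.
Round up: n₁ = 56, giving n₂ = 1.5 × 56 = 84.

n₁ = 56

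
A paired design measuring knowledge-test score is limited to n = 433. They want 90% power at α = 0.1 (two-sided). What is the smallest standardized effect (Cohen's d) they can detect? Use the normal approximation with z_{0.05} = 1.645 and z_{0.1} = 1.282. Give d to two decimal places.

d_min ≈ 0.14

For a single sample (or paired design) of n = 433: d_min = (z_{α/2} + z_β)/√n.
z-sum = 1.645 + 1.282 = 2.927.
d_min = 2.927 / √433 = 2.927 / 20.809 = 0.141.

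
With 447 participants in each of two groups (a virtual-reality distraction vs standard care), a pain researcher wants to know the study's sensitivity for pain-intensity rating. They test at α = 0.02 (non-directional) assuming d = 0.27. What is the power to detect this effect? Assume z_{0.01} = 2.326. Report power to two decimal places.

power ≈ 0.96

For two equal groups, power = Φ(d·√(n/2) − z_{α/2}).
d·√(n/2) = 0.27 × √(447/2) = 0.27 × 14.950 = 4.036.
z_β = 4.036 − 2.326 = 1.710.
Power = Φ(1.710) = 0.956.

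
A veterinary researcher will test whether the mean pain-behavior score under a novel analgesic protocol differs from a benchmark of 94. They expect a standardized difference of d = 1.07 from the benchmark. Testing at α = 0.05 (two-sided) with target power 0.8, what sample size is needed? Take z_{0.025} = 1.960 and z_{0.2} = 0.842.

n = 7

For a one-sample test: n = ((z_{α/2} + z_β) / d)².
z_{α/2} + z_β = 1.960 + 0.842 = 2.802.
n = (2.802 / 1.07)² = 2.619² = 6.86.
Round up.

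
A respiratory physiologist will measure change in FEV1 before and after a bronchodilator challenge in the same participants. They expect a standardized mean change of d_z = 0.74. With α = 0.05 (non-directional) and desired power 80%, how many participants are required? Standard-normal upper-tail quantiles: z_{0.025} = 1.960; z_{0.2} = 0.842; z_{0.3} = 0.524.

For a paired (one-sample on differences) test: n = ((z_{α/2} + z_β) / d)².
z_{α/2} + z_β = 1.960 + 0.842 = 2.802.
n = (2.802 / 0.74)² = 3.786² = 14.34.
Round up.

n = 15 pairs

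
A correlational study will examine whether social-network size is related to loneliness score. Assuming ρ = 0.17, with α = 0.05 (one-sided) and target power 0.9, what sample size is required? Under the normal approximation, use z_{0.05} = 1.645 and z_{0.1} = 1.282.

Fisher's z: C = ½·ln((1+r)/(1−r)) = ½·ln(1.4096) = 0.1717.
n = ((z_{α} + z_β)/C)² + 3.
(1.645 + 1.282) / 0.1717 = 2.927 / 0.1717 = 17.047.
n = 17.047² + 3 = 290.61 + 3 = 293.6.
Round up.

n = 294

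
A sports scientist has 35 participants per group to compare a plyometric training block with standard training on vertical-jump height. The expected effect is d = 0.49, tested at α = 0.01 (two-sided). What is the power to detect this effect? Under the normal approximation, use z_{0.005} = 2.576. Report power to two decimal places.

For two equal groups, power = Φ(d·√(n/2) − z_{α/2}).
d·√(n/2) = 0.49 × √(35/2) = 0.49 × 4.183 = 2.050.
z_β = 2.050 − 2.576 = -0.526.
Power = Φ(-0.526) = 0.299.

power ≈ 0.30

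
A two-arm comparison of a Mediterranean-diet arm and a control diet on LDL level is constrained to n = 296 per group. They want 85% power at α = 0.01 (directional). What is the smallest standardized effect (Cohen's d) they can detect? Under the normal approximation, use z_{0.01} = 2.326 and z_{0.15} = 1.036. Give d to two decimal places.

For two independent groups of n = 296 each: d_min = (z_{α} + z_β)·√(2/n).
z-sum = 2.326 + 1.036 = 3.362.
d_min = 3.362 × √(2/296) = 3.362 × 0.0822 = 0.276.

d_min ≈ 0.28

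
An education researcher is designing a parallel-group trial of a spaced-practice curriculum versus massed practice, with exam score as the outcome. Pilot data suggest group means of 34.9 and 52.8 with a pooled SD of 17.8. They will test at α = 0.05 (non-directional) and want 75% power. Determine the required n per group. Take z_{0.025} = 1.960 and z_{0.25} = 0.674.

n = 14 per group

Cohen's d = |M₁ − M₂| / SD_pooled = |34.9 − 52.8| / 17.8 = 17.9 / 17.8 = 1.006.
For two independent groups with equal n: n = 2·((z_{α/2} + z_β) / d)².
z_{α/2} + z_β = 1.960 + 0.674 = 2.634.
n = 2 × (2.634 / 1.006)² = 2 × 2.618² = 2 × 6.86 = 13.7.
Round up to the next whole participant.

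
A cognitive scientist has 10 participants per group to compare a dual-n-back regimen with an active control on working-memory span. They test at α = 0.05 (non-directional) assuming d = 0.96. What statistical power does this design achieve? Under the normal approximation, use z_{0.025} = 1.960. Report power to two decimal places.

For two equal groups, power = Φ(d·√(n/2) − z_{α/2}).
d·√(n/2) = 0.96 × √(10/2) = 0.96 × 2.236 = 2.147.
z_β = 2.147 − 1.960 = 0.187.
Power = Φ(0.187) = 0.574.

power ≈ 0.57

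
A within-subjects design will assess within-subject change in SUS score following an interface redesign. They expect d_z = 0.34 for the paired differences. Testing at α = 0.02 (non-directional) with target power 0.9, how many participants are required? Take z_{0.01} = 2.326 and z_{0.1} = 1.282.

For a paired (one-sample on differences) test: n = ((z_{α/2} + z_β) / d)².
z_{α/2} + z_β = 2.326 + 1.282 = 3.608.
n = (3.608 / 0.34)² = 10.612² = 112.61.
Round up.

n = 113 pairs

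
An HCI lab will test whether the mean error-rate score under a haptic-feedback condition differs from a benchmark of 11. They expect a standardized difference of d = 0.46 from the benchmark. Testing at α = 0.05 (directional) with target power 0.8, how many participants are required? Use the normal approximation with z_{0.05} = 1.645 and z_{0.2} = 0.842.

n = 30

For a one-sample test: n = ((z_{α} + z_β) / d)².
z_{α} + z_β = 1.645 + 0.842 = 2.487.
n = (2.487 / 0.46)² = 5.407² = 29.23.
Round up.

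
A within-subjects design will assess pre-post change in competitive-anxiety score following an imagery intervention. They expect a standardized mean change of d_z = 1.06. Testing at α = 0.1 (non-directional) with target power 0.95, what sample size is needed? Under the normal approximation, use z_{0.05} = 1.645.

For a paired (one-sample on differences) test: n = ((z_{α/2} + z_β) / d)².
z_{α/2} + z_β = 1.645 + 1.645 = 3.290.
n = (3.290 / 1.06)² = 3.104² = 9.63.
Round up.

n = 10 pairs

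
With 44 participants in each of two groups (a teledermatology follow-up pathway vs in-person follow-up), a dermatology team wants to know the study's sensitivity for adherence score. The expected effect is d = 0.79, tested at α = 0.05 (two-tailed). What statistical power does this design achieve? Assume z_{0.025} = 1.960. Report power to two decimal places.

For two equal groups, power = Φ(d·√(n/2) − z_{α/2}).
d·√(n/2) = 0.79 × √(44/2) = 0.79 × 4.690 = 3.705.
z_β = 3.705 − 1.960 = 1.745.
Power = Φ(1.745) = 0.960.

power ≈ 0.96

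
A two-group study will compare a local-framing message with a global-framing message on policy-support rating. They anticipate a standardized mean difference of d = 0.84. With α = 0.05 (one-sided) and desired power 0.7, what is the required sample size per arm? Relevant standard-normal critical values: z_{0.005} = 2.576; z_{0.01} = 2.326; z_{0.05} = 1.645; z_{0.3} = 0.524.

n = 14 per group

For two independent groups with equal n: n = 2·((z_{α} + z_β) / d)².
z_{α} + z_β = 1.645 + 0.524 = 2.169.
n = 2 × (2.169 / 0.84)² = 2 × 2.582² = 2 × 6.67 = 13.3.
Round up to the next whole participant.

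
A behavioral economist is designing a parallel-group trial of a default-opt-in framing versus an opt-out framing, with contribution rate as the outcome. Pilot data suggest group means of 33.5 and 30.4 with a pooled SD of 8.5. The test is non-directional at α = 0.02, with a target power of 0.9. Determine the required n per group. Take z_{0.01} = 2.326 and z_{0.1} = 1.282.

Cohen's d = |M₁ − M₂| / SD_pooled = |33.5 − 30.4| / 8.5 = 3.1 / 8.5 = 0.365.
For two independent groups with equal n: n = 2·((z_{α/2} + z_β) / d)².
z_{α/2} + z_β = 2.326 + 1.282 = 3.608.
n = 2 × (3.608 / 0.365)² = 2 × 9.885² = 2 × 97.71 = 195.4.
Round up to the next whole participant.

n = 196 per group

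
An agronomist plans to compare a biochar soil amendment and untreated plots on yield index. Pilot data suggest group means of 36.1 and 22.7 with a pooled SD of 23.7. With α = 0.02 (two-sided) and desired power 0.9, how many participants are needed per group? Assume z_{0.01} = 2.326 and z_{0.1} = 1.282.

n = 82 per group

Cohen's d = |M₁ − M₂| / SD_pooled = |36.1 − 22.7| / 23.7 = 13.4 / 23.7 = 0.565.
For two independent groups with equal n: n = 2·((z_{α/2} + z_β) / d)².
z_{α/2} + z_β = 2.326 + 1.282 = 3.608.
n = 2 × (3.608 / 0.565)² = 2 × 6.386² = 2 × 40.78 = 81.6.
Round up to the next whole participant.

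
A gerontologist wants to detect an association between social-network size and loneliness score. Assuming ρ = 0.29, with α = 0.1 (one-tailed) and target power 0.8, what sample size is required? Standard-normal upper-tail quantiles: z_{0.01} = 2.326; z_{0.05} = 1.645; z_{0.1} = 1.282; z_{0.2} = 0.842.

Fisher's z: C = ½·ln((1+r)/(1−r)) = ½·ln(1.8169) = 0.2986.
n = ((z_{α} + z_β)/C)² + 3.
(1.282 + 0.842) / 0.2986 = 2.124 / 0.2986 = 7.113.
n = 7.113² + 3 = 50.60 + 3 = 53.6.
Round up.

n = 54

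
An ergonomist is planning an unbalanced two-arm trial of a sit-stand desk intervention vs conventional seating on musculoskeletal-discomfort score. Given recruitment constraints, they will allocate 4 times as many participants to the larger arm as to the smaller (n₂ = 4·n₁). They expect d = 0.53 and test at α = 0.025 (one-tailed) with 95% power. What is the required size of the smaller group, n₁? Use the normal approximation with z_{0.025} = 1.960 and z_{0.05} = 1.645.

n₁ = 58

With allocation ratio k = n₂/n₁ = 4, Var(x̄₁−x̄₂) = σ²(1/n₁ + 1/(k·n₁)) = σ²·(k+1)/(k·n₁).
So n₁ = (1 + 1/k)·((z_{α} + z_β)/d)² = 1.250 × (3.605/0.53)².
n₁ = 1.250 × 46.27 = 57.8.
Round up: n₁ = 58, giving n₂ = 4 × 58 = 232.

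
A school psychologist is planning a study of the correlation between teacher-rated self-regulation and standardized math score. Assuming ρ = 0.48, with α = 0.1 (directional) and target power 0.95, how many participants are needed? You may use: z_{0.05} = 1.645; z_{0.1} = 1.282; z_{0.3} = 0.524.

n = 35

Fisher's z: C = ½·ln((1+r)/(1−r)) = ½·ln(2.8462) = 0.5230.
n = ((z_{α} + z_β)/C)² + 3.
(1.282 + 1.645) / 0.5230 = 2.927 / 0.5230 = 5.597.
n = 5.597² + 3 = 31.32 + 3 = 34.3.
Round up.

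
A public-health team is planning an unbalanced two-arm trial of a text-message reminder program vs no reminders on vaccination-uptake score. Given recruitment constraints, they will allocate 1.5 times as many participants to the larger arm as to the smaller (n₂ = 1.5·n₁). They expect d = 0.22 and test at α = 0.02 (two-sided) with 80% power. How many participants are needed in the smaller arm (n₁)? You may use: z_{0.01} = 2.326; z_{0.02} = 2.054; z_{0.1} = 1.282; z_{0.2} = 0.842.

With allocation ratio k = n₂/n₁ = 1.5, Var(x̄₁−x̄₂) = σ²(1/n₁ + 1/(k·n₁)) = σ²·(k+1)/(k·n₁).
So n₁ = (1 + 1/k)·((z_{α/2} + z_β)/d)² = 1.667 × (3.168/0.22)².
n₁ = 1.667 × 207.36 = 345.6.
Round up: n₁ = 346, giving n₂ = 1.5 × 346 = 519.

n₁ = 346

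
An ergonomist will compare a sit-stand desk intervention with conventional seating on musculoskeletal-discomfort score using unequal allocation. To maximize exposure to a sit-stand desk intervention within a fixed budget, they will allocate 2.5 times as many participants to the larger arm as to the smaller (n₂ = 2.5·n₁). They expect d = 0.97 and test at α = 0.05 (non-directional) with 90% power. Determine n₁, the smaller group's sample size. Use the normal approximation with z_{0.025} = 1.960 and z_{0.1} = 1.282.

With allocation ratio k = n₂/n₁ = 2.5, Var(x̄₁−x̄₂) = σ²(1/n₁ + 1/(k·n₁)) = σ²·(k+1)/(k·n₁).
So n₁ = (1 + 1/k)·((z_{α/2} + z_β)/d)² = 1.400 × (3.242/0.97)².
n₁ = 1.400 × 11.17 = 15.6.
Round up: n₁ = 16, giving n₂ = 2.5 × 16 = 40.

n₁ = 16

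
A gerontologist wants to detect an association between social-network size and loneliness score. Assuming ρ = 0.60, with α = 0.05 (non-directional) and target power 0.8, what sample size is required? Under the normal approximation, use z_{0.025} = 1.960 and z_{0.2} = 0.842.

n = 20

Fisher's z: C = ½·ln((1+r)/(1−r)) = ½·ln(4.0000) = 0.6931.
n = ((z_{α/2} + z_β)/C)² + 3.
(1.960 + 0.842) / 0.6931 = 2.802 / 0.6931 = 4.043.
n = 4.043² + 3 = 16.34 + 3 = 19.3.
Round up.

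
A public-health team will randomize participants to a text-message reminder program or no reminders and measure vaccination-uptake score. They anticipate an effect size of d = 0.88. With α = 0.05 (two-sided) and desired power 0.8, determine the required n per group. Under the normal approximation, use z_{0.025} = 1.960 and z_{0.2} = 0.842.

For two independent groups with equal n: n = 2·((z_{α/2} + z_β) / d)².
z_{α/2} + z_β = 1.960 + 0.842 = 2.802.
n = 2 × (2.802 / 0.88)² = 2 × 3.184² = 2 × 10.14 = 20.3.
Round up to the next whole participant.

n = 21 per group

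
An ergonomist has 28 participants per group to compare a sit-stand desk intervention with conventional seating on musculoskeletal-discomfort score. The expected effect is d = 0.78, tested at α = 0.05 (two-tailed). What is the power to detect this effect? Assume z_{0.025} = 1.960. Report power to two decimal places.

For two equal groups, power = Φ(d·√(n/2) − z_{α/2}).
d·√(n/2) = 0.78 × √(28/2) = 0.78 × 3.742 = 2.918.
z_β = 2.918 − 1.960 = 0.958.
Power = Φ(0.958) = 0.831.

power ≈ 0.83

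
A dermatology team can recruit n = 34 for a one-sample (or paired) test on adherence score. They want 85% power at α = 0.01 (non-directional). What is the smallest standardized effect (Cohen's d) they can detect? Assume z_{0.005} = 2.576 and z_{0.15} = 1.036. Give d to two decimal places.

d_min ≈ 0.62

For a single sample (or paired design) of n = 34: d_min = (z_{α/2} + z_β)/√n.
z-sum = 2.576 + 1.036 = 3.612.
d_min = 3.612 / √34 = 3.612 / 5.831 = 0.619.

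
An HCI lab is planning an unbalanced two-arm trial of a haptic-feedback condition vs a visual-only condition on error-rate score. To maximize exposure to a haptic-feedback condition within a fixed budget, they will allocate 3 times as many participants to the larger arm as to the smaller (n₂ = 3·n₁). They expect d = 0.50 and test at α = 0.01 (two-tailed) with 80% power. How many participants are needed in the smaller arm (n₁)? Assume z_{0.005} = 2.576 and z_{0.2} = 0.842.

n₁ = 63

With allocation ratio k = n₂/n₁ = 3, Var(x̄₁−x̄₂) = σ²(1/n₁ + 1/(k·n₁)) = σ²·(k+1)/(k·n₁).
So n₁ = (1 + 1/k)·((z_{α/2} + z_β)/d)² = 1.333 × (3.418/0.50)².
n₁ = 1.333 × 46.73 = 62.3.
Round up: n₁ = 63, giving n₂ = 3 × 63 = 189.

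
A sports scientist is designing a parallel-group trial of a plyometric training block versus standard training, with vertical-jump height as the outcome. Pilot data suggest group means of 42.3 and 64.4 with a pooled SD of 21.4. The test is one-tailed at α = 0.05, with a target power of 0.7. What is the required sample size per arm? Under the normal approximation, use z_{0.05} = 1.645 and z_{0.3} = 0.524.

n = 9 per group

Cohen's d = |M₁ − M₂| / SD_pooled = |42.3 − 64.4| / 21.4 = 22.1 / 21.4 = 1.033.
For two independent groups with equal n: n = 2·((z_{α} + z_β) / d)².
z_{α} + z_β = 1.645 + 0.524 = 2.169.
n = 2 × (2.169 / 1.033)² = 2 × 2.100² = 2 × 4.41 = 8.8.
Round up to the next whole participant.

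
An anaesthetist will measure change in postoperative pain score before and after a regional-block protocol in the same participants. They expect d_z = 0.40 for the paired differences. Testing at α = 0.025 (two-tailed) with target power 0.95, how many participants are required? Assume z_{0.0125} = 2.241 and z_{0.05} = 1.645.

For a paired (one-sample on differences) test: n = ((z_{α/2} + z_β) / d)².
z_{α/2} + z_β = 2.241 + 1.645 = 3.886.
n = (3.886 / 0.40)² = 9.715² = 94.38.
Round up.

n = 95 pairs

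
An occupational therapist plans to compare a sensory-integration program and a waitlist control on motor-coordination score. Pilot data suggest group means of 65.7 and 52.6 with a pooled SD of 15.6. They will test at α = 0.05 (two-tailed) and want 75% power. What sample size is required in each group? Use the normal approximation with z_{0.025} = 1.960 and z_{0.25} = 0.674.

n = 20 per group

Cohen's d = |M₁ − M₂| / SD_pooled = |65.7 − 52.6| / 15.6 = 13.1 / 15.6 = 0.840.
For two independent groups with equal n: n = 2·((z_{α/2} + z_β) / d)².
z_{α/2} + z_β = 1.960 + 0.674 = 2.634.
n = 2 × (2.634 / 0.840)² = 2 × 3.136² = 2 × 9.83 = 19.7.
Round up to the next whole participant.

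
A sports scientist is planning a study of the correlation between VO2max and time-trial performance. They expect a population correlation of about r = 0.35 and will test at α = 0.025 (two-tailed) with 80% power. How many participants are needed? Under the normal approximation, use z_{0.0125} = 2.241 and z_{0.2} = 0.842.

Fisher's z: C = ½·ln((1+r)/(1−r)) = ½·ln(2.0769) = 0.3654.
n = ((z_{α/2} + z_β)/C)² + 3.
(2.241 + 0.842) / 0.3654 = 3.083 / 0.3654 = 8.437.
n = 8.437² + 3 = 71.19 + 3 = 74.2.
Round up.

n = 75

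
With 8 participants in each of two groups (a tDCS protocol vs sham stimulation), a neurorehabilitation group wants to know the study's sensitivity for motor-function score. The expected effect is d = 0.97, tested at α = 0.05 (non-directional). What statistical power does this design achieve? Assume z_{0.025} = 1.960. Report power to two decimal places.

power ≈ 0.49

For two equal groups, power = Φ(d·√(n/2) − z_{α/2}).
d·√(n/2) = 0.97 × √(8/2) = 0.97 × 2.000 = 1.940.
z_β = 1.940 − 1.960 = -0.020.
Power = Φ(-0.020) = 0.492.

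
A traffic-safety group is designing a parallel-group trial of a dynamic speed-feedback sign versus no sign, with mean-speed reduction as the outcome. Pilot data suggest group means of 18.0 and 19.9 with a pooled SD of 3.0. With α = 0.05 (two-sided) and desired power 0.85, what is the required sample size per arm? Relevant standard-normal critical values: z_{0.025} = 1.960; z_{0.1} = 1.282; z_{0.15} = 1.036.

n = 45 per group

Cohen's d = |M₁ − M₂| / SD_pooled = |18.0 − 19.9| / 3.0 = 1.9 / 3.0 = 0.633.
For two independent groups with equal n: n = 2·((z_{α/2} + z_β) / d)².
z_{α/2} + z_β = 1.960 + 1.036 = 2.996.
n = 2 × (2.996 / 0.633)² = 2 × 4.733² = 2 × 22.40 = 44.8.
Round up to the next whole participant.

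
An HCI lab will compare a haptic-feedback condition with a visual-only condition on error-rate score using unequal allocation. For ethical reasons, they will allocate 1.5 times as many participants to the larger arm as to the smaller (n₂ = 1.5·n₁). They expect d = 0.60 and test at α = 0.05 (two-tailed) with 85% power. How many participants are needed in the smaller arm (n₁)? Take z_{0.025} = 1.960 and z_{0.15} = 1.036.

With allocation ratio k = n₂/n₁ = 1.5, Var(x̄₁−x̄₂) = σ²(1/n₁ + 1/(k·n₁)) = σ²·(k+1)/(k·n₁).
So n₁ = (1 + 1/k)·((z_{α/2} + z_β)/d)² = 1.667 × (2.996/0.60)².
n₁ = 1.667 × 24.93 = 41.6.
Round up: n₁ = 42, giving n₂ = 1.5 × 42 = 63.

n₁ = 42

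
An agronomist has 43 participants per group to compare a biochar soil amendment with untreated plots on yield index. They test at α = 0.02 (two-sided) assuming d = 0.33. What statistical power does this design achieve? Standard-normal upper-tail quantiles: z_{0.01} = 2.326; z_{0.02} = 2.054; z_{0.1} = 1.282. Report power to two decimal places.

power ≈ 0.21

For two equal groups, power = Φ(d·√(n/2) − z_{α/2}).
d·√(n/2) = 0.33 × √(43/2) = 0.33 × 4.637 = 1.530.
z_β = 1.530 − 2.326 = -0.796.
Power = Φ(-0.796) = 0.213.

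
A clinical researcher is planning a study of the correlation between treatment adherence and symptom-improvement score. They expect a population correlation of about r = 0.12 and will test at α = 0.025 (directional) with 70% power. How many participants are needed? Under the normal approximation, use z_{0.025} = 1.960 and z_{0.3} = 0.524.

n = 428

Fisher's z: C = ½·ln((1+r)/(1−r)) = ½·ln(1.2727) = 0.1206.
n = ((z_{α} + z_β)/C)² + 3.
(1.960 + 0.524) / 0.1206 = 2.484 / 0.1206 = 20.597.
n = 20.597² + 3 = 424.24 + 3 = 427.2.
Round up.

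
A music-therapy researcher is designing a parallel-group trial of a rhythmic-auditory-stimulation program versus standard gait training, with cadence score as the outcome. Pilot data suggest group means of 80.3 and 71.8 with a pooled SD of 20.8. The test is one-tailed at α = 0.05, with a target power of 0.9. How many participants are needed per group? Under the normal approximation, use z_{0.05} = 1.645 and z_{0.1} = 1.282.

Cohen's d = |M₁ − M₂| / SD_pooled = |80.3 − 71.8| / 20.8 = 8.5 / 20.8 = 0.409.
For two independent groups with equal n: n = 2·((z_{α} + z_β) / d)².
z_{α} + z_β = 1.645 + 1.282 = 2.927.
n = 2 × (2.927 / 0.409)² = 2 × 7.156² = 2 × 51.22 = 102.4.
Round up to the next whole participant.

n = 103 per group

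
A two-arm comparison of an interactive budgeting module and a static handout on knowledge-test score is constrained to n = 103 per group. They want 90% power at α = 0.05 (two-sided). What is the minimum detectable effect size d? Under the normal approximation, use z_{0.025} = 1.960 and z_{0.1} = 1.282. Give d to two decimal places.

For two independent groups of n = 103 each: d_min = (z_{α/2} + z_β)·√(2/n).
z-sum = 1.960 + 1.282 = 3.242.
d_min = 3.242 × √(2/103) = 3.242 × 0.1393 = 0.452.

d_min ≈ 0.45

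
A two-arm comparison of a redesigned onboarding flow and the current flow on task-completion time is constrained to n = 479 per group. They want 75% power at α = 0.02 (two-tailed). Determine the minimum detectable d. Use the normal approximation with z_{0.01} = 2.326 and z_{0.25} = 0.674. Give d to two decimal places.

d_min ≈ 0.19

For two independent groups of n = 479 each: d_min = (z_{α/2} + z_β)·√(2/n).
z-sum = 2.326 + 0.674 = 3.000.
d_min = 3.000 × √(2/479) = 3.000 × 0.0646 = 0.194.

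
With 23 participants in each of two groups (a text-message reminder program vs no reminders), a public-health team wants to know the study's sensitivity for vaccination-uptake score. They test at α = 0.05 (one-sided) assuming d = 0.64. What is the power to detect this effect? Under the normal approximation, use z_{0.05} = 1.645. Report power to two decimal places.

power ≈ 0.70

For two equal groups, power = Φ(d·√(n/2) − z_{α}).
d·√(n/2) = 0.64 × √(23/2) = 0.64 × 3.391 = 2.170.
z_β = 2.170 − 1.645 = 0.525.
Power = Φ(0.525) = 0.700.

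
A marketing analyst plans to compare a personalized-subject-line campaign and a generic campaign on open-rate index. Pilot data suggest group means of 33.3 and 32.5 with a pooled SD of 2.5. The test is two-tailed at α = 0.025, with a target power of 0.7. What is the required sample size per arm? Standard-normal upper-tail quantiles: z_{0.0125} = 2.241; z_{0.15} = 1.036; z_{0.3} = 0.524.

n = 150 per group

Cohen's d = |M₁ − M₂| / SD_pooled = |33.3 − 32.5| / 2.5 = 0.8 / 2.5 = 0.320.
For two independent groups with equal n: n = 2·((z_{α/2} + z_β) / d)².
z_{α/2} + z_β = 2.241 + 0.524 = 2.765.
n = 2 × (2.765 / 0.320)² = 2 × 8.641² = 2 × 74.66 = 149.3.
Round up to the next whole participant.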